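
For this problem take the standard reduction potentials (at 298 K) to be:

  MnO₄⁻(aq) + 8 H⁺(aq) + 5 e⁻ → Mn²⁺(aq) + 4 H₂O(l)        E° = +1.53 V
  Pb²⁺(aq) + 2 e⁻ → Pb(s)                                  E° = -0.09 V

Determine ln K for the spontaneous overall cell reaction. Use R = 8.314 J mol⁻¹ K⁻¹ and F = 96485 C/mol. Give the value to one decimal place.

630.9

Cathode: MnO₄⁻/Mn²⁺; anode: Pb²⁺/Pb. E°cell = (+1.53) − (-0.09) = +1.62 V, with n = 10.
ΔG° = −nFE° = −RT ln K, so ln K = nFE°/(RT) = (10)(96485)(+1.62) / ((8.314)(298)) = 630.883.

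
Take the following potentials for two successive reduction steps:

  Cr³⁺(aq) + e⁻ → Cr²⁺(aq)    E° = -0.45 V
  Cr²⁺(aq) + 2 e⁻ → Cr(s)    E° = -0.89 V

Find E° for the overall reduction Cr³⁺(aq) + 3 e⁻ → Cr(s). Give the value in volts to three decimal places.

Standard free energies of sequential steps add: ΔG°₃ = ΔG°₁ + ΔG°₂, so n₃E°₃ = n₁E°₁ + n₂E°₂.
E°₃ = (1×-0.45 + 2×-0.89) / 3 = (-2.230) / 3 = -0.743 V.

-0.743 V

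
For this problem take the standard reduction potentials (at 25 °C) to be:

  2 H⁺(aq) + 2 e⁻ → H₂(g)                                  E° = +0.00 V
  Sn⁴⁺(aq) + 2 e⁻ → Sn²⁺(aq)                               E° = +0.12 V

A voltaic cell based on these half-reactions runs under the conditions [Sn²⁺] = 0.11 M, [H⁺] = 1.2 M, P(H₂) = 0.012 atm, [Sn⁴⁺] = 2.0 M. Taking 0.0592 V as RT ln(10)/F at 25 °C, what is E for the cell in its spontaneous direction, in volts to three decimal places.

+0.096 V

Sn⁴⁺/Sn²⁺ is the cathode (higher E°), H⁺/H₂ the anode: E°cell = +0.12 − (+0.00) = +0.12 V, n = 2.
Overall: Sn⁴⁺(aq) + H₂(g) → Sn²⁺(aq) + 2 H⁺(aq)
Q = [Sn²⁺]·[H⁺]^2 / ([Sn⁴⁺]·P(H₂)); log Q = 0.820.
E = E° − (0.0592/n) log Q = +0.12 − (0.0592/2)(0.820) = +0.096 V.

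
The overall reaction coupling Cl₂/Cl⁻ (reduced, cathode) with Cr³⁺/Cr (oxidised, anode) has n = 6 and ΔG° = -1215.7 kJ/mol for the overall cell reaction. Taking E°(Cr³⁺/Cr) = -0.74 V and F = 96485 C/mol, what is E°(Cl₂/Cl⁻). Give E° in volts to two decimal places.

+1.36 V

E°cell = −ΔG°/(nF) = −(-1215.7×10³)/((6)(96485)) = +2.100 V.
Since Cl₂/Cl⁻ is the cathode and Cr³⁺/Cr the anode, E°cell = E°(Cl₂/Cl⁻) − E°(Cr³⁺/Cr).
So E°(Cl₂/Cl⁻) = E°cell + E°(Cr³⁺/Cr) = +2.100 + (-0.74) = +1.36 V.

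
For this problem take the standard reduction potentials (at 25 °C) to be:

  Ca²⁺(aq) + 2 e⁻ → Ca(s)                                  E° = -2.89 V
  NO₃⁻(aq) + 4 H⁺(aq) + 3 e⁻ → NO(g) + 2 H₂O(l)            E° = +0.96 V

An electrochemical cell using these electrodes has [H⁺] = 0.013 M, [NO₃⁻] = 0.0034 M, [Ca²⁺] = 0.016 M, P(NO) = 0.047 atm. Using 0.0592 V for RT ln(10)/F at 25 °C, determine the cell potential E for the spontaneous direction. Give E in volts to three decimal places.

+3.732 V

NO₃⁻/NO is the cathode (higher E°), Ca²⁺/Ca the anode: E°cell = +0.96 − (-2.89) = +3.85 V, n = 6.
Overall: 2 NO₃⁻(aq) + 8 H⁺(aq) + 3 Ca(s) → 2 NO(g) + 4 H₂O(l) + 3 Ca²⁺(aq)
Q = P(NO)^2·[Ca²⁺]^3 / ([NO₃⁻]^2·[H⁺]^8); log Q = 11.982.
E = E° − (0.0592/n) log Q = +3.85 − (0.0592/6)(11.982) = +3.732 V.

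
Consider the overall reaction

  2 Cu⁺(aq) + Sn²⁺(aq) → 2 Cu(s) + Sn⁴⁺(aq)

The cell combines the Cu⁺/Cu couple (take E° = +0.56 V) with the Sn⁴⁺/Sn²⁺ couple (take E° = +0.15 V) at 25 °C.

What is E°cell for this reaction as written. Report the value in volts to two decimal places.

+0.41 V

The Cu⁺/Cu couple has the higher reduction potential, so it is the cathode; Sn⁴⁺/Sn²⁺ is oxidised at the anode.
E°cell = E°(cathode) − E°(anode) = (+0.56) − (+0.15) = +0.41 V.
Since E°cell > 0, the reaction is spontaneous under standard conditions.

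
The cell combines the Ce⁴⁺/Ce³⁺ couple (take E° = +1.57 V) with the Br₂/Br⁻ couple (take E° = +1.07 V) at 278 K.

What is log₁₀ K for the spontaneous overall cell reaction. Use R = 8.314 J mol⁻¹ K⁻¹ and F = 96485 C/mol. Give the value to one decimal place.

18.1

Cathode: Ce⁴⁺/Ce³⁺; anode: Br₂/Br⁻. E°cell = (+1.57) − (+1.07) = +0.50 V, with n = 2.
ΔG° = −nFE° = −RT ln K, so ln K = nFE°/(RT) = (2)(96485)(+0.50) / ((8.314)(278)) = 41.745.
log₁₀ K = 41.745 / ln 10 = 18.1.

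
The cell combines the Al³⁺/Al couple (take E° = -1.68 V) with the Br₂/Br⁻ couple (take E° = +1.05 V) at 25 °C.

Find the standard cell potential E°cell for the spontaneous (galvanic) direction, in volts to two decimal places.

+2.73 V

The Br₂/Br⁻ couple has the higher reduction potential, so it is the cathode; Al³⁺/Al is oxidised at the anode.
E°cell = E°(cathode) − E°(anode) = (+1.05) − (-1.68) = +2.73 V.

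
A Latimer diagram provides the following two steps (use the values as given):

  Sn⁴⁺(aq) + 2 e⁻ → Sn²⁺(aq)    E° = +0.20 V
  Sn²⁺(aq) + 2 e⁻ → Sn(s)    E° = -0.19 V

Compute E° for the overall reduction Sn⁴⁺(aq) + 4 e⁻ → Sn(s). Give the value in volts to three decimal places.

Adding the free-energy changes (−nFE°) of the two steps gives −n₃FE°₃ = −n₁FE°₁ − n₂FE°₂.
E°₃ = (2×+0.20 + 2×-0.19) / 4 = (+0.020) / 4 = +0.005 V.

+0.005 V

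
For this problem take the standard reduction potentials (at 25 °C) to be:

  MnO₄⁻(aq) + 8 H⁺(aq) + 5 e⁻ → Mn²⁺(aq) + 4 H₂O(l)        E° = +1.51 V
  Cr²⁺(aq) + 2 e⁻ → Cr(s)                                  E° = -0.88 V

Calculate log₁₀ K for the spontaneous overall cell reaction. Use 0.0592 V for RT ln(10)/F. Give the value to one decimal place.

Cathode: MnO₄⁻/Mn²⁺; anode: Cr²⁺/Cr. E°cell = +2.39 V, n = 10.
log K = nE°cell / 0.0592 = (10)(+2.39) / 0.0592 = 403.7.

403.7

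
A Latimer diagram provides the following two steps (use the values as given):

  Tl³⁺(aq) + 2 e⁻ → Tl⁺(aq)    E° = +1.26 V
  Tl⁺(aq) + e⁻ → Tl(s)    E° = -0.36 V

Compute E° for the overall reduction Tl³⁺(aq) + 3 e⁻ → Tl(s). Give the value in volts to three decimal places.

Since ΔG° = −nFE° is additive over sequential reductions, n₃E°₃ = n₁E°₁ + n₂E°₂.
E°₃ = (2×+1.26 + 1×-0.36) / 3 = (+2.160) / 3 = +0.720 V.

+0.720 V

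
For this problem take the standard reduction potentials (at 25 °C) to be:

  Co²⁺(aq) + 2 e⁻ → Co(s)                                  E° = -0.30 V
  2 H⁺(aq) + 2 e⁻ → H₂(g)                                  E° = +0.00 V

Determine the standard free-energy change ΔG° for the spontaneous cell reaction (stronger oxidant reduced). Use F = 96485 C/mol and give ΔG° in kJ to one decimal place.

-57.9 kJ

H⁺/H₂ (E° = +0.00 V) is the cathode; Co²⁺/Co (E° = -0.30 V) is the anode, so E°cell = +0.30 V.
Balancing electrons gives n = 2 (lcm of 2 and 2).
ΔG° = −nFE° = −(2)(96485)(+0.30) = -57,891 J = -57.9 kJ.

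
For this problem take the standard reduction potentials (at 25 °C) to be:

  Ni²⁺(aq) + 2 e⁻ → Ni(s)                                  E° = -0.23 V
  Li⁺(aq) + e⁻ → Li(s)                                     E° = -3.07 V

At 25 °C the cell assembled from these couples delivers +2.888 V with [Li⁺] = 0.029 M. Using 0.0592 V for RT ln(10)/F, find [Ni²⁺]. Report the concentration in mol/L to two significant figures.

Ni²⁺/Ni is the cathode, Li⁺/Li the anode: E°cell = +2.84 V, n = 2.
Overall reaction: Ni²⁺(aq) + 2 Li(s) → Ni(s) + 2 Li⁺(aq); Q = [Li⁺]^2/[Ni²⁺]^1.
From E = E° − (0.0592/n) log Q: log Q = (E° − E)·n/0.0592 = (+2.84 − (+2.888))·2/0.0592 = -1.6216.
So 1·log[Ni²⁺] = 2·log(0.029) − log Q = -3.0752 − (-1.6216) = -1.4536; [Ni²⁺] = 10^(-1.4536) ≈ 0.035 M.

0.035 M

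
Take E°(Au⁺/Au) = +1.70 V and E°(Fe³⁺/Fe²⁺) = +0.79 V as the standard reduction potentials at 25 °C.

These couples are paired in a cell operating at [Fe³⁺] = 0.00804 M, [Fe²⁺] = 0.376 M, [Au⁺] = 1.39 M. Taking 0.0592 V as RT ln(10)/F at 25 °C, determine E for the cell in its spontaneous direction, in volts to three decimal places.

+1.017 V

Au⁺/Au is the cathode (higher E°), Fe³⁺/Fe²⁺ the anode: E°cell = +1.70 − (+0.79) = +0.91 V, n = 1.
Overall: Au⁺(aq) + Fe²⁺(aq) → Au(s) + Fe³⁺(aq)
Q = [Fe³⁺] / ([Au⁺]·[Fe²⁺]); log Q = -1.813.
E = E° − (0.0592/n) log Q = +0.91 − (0.0592/1)(-1.813) = +1.017 V.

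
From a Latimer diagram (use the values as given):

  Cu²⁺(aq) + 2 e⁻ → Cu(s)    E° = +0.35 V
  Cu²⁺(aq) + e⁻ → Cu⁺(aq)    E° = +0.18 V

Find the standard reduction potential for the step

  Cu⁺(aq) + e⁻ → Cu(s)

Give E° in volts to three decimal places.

Sequential free energies add, so n₃E°₃ = n₁E°₁ + n₂E°₂.
With n₃ = 2, and the known step contributing 1×(+0.18) V, the unknown satisfies 1·E° = 2×(+0.35) − 1×(+0.18) = +0.520.
E° = +0.520 / 1 = +0.520 V.

+0.520 V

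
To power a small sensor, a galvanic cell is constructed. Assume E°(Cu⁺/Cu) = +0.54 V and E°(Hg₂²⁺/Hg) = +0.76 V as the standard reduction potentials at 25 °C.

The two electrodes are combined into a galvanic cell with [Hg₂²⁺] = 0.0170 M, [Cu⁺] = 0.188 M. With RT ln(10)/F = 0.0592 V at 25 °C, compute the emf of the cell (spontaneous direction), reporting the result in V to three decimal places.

Hg₂²⁺/Hg is the cathode (higher E°), Cu⁺/Cu the anode: E°cell = +0.76 − (+0.54) = +0.22 V, n = 2.
Overall: Hg₂²⁺(aq) + 2 Cu(s) → 2 Hg(l) + 2 Cu⁺(aq)
Q = [Cu⁺]^2 / ([Hg₂²⁺]); log Q = 0.318.
E = E° − (0.0592/n) log Q = +0.22 − (0.0592/2)(0.318) = +0.211 V.

+0.211 V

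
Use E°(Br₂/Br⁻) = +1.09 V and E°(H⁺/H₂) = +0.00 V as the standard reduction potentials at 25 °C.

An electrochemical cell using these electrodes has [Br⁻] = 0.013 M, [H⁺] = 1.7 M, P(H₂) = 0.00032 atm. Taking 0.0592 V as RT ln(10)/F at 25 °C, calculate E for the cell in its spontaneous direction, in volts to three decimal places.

Br₂/Br⁻ is the cathode (higher E°), H⁺/H₂ the anode: E°cell = +1.09 − (+0.00) = +1.09 V, n = 2.
Overall: Br₂(l) + H₂(g) → 2 Br⁻(aq) + 2 H⁺(aq)
Q = [Br⁻]^2·[H⁺]^2 / (P(H₂)); log Q = 0.184.
E = E° − (0.0592/n) log Q = +1.09 − (0.0592/2)(0.184) = +1.085 V.

+1.085 V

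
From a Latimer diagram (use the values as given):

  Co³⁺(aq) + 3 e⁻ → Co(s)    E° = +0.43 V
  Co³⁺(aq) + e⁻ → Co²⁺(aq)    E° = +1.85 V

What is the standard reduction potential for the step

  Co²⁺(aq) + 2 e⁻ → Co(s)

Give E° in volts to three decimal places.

-0.280 V

Sequential free energies add, so n₃E°₃ = n₁E°₁ + n₂E°₂.
With n₃ = 3, and the known step contributing 1×(+1.85) V, the unknown satisfies 2·E° = 3×(+0.43) − 1×(+1.85) = -0.560.
E° = -0.560 / 2 = -0.280 V.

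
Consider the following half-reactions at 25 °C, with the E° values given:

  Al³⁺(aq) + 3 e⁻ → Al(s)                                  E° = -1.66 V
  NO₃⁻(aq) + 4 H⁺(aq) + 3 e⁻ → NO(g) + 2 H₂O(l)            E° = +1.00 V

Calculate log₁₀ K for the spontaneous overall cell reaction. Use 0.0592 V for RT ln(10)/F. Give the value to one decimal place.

Cathode: NO₃⁻/NO; anode: Al³⁺/Al. E°cell = +2.66 V, n = 3.
log K = nE°cell / 0.0592 = (3)(+2.66) / 0.0592 = 134.8.

134.8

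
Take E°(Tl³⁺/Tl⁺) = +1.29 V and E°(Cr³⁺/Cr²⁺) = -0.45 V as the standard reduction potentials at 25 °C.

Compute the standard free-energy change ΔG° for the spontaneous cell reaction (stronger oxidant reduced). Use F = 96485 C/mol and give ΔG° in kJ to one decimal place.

Tl³⁺/Tl⁺ (E° = +1.29 V) is the cathode; Cr³⁺/Cr²⁺ (E° = -0.45 V) is the anode, so E°cell = +1.74 V.
Balancing electrons gives n = 2 (lcm of 2 and 1).
ΔG° = −nFE° = −(2)(96485)(+1.74) = -335,768 J = -335.8 kJ.

-335.8 kJ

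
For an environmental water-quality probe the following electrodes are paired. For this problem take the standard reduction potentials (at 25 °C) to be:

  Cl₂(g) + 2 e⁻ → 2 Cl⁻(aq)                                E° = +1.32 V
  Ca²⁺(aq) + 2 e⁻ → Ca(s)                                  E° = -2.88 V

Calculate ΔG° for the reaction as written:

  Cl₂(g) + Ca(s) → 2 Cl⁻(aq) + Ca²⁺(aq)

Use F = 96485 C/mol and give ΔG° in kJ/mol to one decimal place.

As written, Cl₂/Cl⁻ is reduced (cathode) and Ca²⁺/Ca is oxidised (anode), so E°cell = (+1.32) − (-2.88) = +4.20 V.
Balancing electrons gives n = 2.
ΔG° = −nFE° = −(2)(96485)(+4.20) = -810,474 J = -810.5 kJ/mol.

-810.5 kJ/mol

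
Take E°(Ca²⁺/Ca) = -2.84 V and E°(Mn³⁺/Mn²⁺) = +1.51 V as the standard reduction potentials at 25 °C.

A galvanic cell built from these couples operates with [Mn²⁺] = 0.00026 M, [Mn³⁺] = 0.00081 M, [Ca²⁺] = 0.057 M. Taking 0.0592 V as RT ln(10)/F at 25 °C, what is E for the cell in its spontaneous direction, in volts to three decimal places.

+4.416 V

Mn³⁺/Mn²⁺ is the cathode (higher E°), Ca²⁺/Ca the anode: E°cell = +1.51 − (-2.84) = +4.35 V, n = 2.
Overall: 2 Mn³⁺(aq) + Ca(s) → 2 Mn²⁺(aq) + Ca²⁺(aq)
Q = [Mn²⁺]^2·[Ca²⁺] / ([Mn³⁺]^2); log Q = -2.231.
E = E° − (0.0592/n) log Q = +4.35 − (0.0592/2)(-2.231) = +4.416 V.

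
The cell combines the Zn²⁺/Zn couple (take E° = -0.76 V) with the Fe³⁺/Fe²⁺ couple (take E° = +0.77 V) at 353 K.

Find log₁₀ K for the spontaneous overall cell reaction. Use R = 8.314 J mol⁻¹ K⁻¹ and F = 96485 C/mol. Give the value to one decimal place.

Cathode: Fe³⁺/Fe²⁺; anode: Zn²⁺/Zn. E°cell = (+0.77) − (-0.76) = +1.53 V, with n = 2.
ΔG° = −nFE° = −RT ln K, so ln K = nFE°/(RT) = (2)(96485)(+1.53) / ((8.314)(353)) = 100.600.
log₁₀ K = 100.600 / ln 10 = 43.7.

43.7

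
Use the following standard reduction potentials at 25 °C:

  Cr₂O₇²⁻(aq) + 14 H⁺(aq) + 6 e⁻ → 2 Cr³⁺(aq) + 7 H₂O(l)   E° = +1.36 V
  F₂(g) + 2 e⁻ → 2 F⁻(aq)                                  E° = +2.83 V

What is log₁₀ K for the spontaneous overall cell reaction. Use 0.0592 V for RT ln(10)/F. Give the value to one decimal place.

149.0

Cathode: F₂/F⁻; anode: Cr₂O₇²⁻/Cr³⁺. E°cell = +1.47 V, n = 6.
log K = nE°cell / 0.0592 = (6)(+1.47) / 0.0592 = 149.0.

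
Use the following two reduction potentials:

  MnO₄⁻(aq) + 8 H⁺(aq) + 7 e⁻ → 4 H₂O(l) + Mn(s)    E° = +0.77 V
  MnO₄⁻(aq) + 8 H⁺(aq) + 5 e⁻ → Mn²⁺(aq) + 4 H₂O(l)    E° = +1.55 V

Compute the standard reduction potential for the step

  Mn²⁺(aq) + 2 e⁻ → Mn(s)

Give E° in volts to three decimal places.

Sequential free energies add, so n₃E°₃ = n₁E°₁ + n₂E°₂.
With n₃ = 7, and the known step contributing 5×(+1.55) V, the unknown satisfies 2·E° = 7×(+0.77) − 5×(+1.55) = -2.360.
E° = -2.360 / 2 = -1.180 V.

-1.180 V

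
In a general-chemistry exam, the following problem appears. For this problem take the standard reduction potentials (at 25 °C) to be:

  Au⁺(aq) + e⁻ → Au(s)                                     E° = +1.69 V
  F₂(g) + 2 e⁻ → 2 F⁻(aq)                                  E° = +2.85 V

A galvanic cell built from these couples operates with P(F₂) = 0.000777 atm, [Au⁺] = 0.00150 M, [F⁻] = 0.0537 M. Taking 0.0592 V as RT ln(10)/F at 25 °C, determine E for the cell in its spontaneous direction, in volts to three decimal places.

+1.310 V

F₂/F⁻ is the cathode (higher E°), Au⁺/Au the anode: E°cell = +2.85 − (+1.69) = +1.16 V, n = 2.
Overall: F₂(g) + 2 Au(s) → 2 F⁻(aq) + 2 Au⁺(aq)
Q = [F⁻]^2·[Au⁺]^2 / (P(F₂)); log Q = -5.078.
E = E° − (0.0592/n) log Q = +1.16 − (0.0592/2)(-5.078) = +1.310 V.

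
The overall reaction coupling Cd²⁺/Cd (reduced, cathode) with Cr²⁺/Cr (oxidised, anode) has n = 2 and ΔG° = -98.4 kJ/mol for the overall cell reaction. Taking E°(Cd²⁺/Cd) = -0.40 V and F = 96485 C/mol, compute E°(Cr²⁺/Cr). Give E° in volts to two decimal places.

-0.91 V

E°cell = −ΔG°/(nF) = −(-98.4×10³)/((2)(96485)) = +0.510 V.
Since Cd²⁺/Cd is the cathode and Cr²⁺/Cr the anode, E°cell = E°(Cd²⁺/Cd) − E°(Cr²⁺/Cr).
So E°(Cr²⁺/Cr) = E°(Cd²⁺/Cd) − E°cell = (-0.40) − (+0.510) = -0.91 V.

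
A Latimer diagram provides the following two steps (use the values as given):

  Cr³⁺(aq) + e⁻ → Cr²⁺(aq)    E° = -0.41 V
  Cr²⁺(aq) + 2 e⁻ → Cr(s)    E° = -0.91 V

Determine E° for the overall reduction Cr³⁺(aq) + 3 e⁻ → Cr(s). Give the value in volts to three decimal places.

Since ΔG° = −nFE° is additive over sequential reductions, n₃E°₃ = n₁E°₁ + n₂E°₂.
E°₃ = (1×-0.41 + 2×-0.91) / 3 = (-2.230) / 3 = -0.743 V.

-0.743 V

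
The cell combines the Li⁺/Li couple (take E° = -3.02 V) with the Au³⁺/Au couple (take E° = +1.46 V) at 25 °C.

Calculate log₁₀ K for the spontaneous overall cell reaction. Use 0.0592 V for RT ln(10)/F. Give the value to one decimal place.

227.0

Cathode: Au³⁺/Au; anode: Li⁺/Li. E°cell = +4.48 V, n = 3.
log K = nE°cell / 0.0592 = (3)(+4.48) / 0.0592 = 227.0.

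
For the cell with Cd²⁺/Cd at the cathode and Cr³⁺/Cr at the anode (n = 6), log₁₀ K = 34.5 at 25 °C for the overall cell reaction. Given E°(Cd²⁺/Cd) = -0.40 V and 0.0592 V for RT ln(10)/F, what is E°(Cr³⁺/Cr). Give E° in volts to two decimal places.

-0.74 V

E°cell = (0.0592/n)·log K = (0.0592/6)(34.5) = +0.340 V.
Since Cd²⁺/Cd is the cathode and Cr³⁺/Cr the anode, E°cell = E°(Cd²⁺/Cd) − E°(Cr³⁺/Cr).
So E°(Cr³⁺/Cr) = E°(Cd²⁺/Cd) − E°cell = (-0.40) − (+0.340) = -0.74 V.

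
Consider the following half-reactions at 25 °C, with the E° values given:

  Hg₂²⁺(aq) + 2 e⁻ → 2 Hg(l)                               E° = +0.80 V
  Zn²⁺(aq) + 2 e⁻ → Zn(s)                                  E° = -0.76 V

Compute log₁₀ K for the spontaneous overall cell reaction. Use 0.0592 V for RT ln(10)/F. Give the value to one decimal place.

Cathode: Hg₂²⁺/Hg; anode: Zn²⁺/Zn. E°cell = +1.56 V, n = 2.
log K = nE°cell / 0.0592 = (2)(+1.56) / 0.0592 = 52.7.

52.7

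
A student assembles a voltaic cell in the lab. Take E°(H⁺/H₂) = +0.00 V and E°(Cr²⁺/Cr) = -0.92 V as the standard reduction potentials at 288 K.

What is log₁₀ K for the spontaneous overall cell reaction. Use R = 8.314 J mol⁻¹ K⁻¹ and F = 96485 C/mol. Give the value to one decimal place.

32.2

Cathode: H⁺/H₂; anode: Cr²⁺/Cr. E°cell = (+0.00) − (-0.92) = +0.92 V, with n = 2.
ΔG° = −nFE° = −RT ln K, so ln K = nFE°/(RT) = (2)(96485)(+0.92) / ((8.314)(288)) = 74.144.
log₁₀ K = 74.144 / ln 10 = 32.2.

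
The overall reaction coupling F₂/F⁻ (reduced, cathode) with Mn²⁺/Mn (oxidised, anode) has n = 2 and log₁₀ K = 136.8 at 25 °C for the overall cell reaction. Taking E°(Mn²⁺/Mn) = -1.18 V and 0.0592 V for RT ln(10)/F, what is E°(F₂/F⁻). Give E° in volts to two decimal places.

+2.87 V

E°cell = (0.0592/n)·log K = (0.0592/2)(136.8) = +4.049 V.
Since F₂/F⁻ is the cathode and Mn²⁺/Mn the anode, E°cell = E°(F₂/F⁻) − E°(Mn²⁺/Mn).
So E°(F₂/F⁻) = E°cell + E°(Mn²⁺/Mn) = +4.049 + (-1.18) = +2.87 V.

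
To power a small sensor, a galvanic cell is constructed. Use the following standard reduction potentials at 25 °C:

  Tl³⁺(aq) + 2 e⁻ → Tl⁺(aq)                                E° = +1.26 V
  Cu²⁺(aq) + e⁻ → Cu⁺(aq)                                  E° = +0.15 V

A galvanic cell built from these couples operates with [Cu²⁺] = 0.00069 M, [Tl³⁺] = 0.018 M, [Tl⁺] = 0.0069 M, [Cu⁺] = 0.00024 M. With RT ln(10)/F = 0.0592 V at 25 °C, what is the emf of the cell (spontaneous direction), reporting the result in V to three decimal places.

Tl³⁺/Tl⁺ is the cathode (higher E°), Cu²⁺/Cu⁺ the anode: E°cell = +1.26 − (+0.15) = +1.11 V, n = 2.
Overall: Tl³⁺(aq) + 2 Cu⁺(aq) → Tl⁺(aq) + 2 Cu²⁺(aq)
Q = [Tl⁺]·[Cu²⁺]^2 / ([Tl³⁺]·[Cu⁺]^2); log Q = 0.501.
E = E° − (0.0592/n) log Q = +1.11 − (0.0592/2)(0.501) = +1.095 V.

+1.095 V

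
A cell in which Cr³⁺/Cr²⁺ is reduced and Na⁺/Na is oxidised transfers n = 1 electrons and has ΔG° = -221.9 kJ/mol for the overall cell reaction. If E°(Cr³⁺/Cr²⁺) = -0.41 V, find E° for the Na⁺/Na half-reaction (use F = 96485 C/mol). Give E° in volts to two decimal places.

-2.71 V

E°cell = −ΔG°/(nF) = −(-221.9×10³)/((1)(96485)) = +2.300 V.
Since Cr³⁺/Cr²⁺ is the cathode and Na⁺/Na the anode, E°cell = E°(Cr³⁺/Cr²⁺) − E°(Na⁺/Na).
So E°(Na⁺/Na) = E°(Cr³⁺/Cr²⁺) − E°cell = (-0.41) − (+2.300) = -2.71 V.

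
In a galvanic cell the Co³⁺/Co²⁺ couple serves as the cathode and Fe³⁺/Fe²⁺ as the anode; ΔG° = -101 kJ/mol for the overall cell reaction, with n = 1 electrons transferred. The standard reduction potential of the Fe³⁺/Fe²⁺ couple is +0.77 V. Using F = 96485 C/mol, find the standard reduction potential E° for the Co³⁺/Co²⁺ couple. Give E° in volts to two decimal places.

E°cell = −ΔG°/(nF) = −(-101×10³)/((1)(96485)) = +1.047 V.
Since Co³⁺/Co²⁺ is the cathode and Fe³⁺/Fe²⁺ the anode, E°cell = E°(Co³⁺/Co²⁺) − E°(Fe³⁺/Fe²⁺).
So E°(Co³⁺/Co²⁺) = E°cell + E°(Fe³⁺/Fe²⁺) = +1.047 + (+0.77) = +1.82 V.

+1.82 V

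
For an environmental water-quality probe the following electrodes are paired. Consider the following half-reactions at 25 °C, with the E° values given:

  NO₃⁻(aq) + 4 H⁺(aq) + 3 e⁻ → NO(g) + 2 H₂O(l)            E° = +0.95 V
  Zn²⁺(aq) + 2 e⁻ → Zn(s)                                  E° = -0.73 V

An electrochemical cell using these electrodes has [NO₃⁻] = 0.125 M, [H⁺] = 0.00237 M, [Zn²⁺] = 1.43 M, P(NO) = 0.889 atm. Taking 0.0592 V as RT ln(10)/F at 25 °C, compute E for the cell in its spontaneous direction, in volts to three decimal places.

NO₃⁻/NO is the cathode (higher E°), Zn²⁺/Zn the anode: E°cell = +0.95 − (-0.73) = +1.68 V, n = 6.
Overall: 2 NO₃⁻(aq) + 8 H⁺(aq) + 3 Zn(s) → 2 NO(g) + 4 H₂O(l) + 3 Zn²⁺(aq)
Q = P(NO)^2·[Zn²⁺]^3 / ([NO₃⁻]^2·[H⁺]^8); log Q = 23.172.
E = E° − (0.0592/n) log Q = +1.68 − (0.0592/6)(23.172) = +1.451 V.

+1.451 V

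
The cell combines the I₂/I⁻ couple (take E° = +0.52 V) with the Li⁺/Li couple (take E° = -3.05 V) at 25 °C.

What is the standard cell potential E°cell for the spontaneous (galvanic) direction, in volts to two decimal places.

The I₂/I⁻ couple has the higher reduction potential, so it is the cathode; Li⁺/Li is oxidised at the anode.
E°cell = E°(cathode) − E°(anode) = (+0.52) − (-3.05) = +3.57 V.

+3.57 V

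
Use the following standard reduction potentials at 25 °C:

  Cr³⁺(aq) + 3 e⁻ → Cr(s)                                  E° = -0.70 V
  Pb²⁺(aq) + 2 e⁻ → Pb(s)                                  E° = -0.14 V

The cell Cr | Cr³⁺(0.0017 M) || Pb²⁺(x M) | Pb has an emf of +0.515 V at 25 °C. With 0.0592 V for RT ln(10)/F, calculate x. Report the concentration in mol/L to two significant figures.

0.00043 M

Pb²⁺/Pb is the cathode, Cr³⁺/Cr the anode: E°cell = +0.56 V, n = 6.
Overall reaction: 3 Pb²⁺(aq) + 2 Cr(s) → 3 Pb(s) + 2 Cr³⁺(aq); Q = [Cr³⁺]^2/[Pb²⁺]^3.
From E = E° − (0.0592/n) log Q: log Q = (E° − E)·n/0.0592 = (+0.56 − (+0.515))·6/0.0592 = 4.5608.
So 3·log[Pb²⁺] = 2·log(0.0017) − log Q = -5.5391 − (4.5608) = -10.0999; log[Pb²⁺] = -10.0999 / 3 = -3.3666; [Pb²⁺] = 10^(-3.3666) ≈ 0.00043 M.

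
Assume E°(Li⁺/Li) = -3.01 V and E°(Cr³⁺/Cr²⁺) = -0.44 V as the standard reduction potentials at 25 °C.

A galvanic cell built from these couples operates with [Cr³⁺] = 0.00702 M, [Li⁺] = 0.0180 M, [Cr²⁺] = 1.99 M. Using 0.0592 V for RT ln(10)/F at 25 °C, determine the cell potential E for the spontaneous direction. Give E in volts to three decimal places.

Cr³⁺/Cr²⁺ is the cathode (higher E°), Li⁺/Li the anode: E°cell = -0.44 − (-3.01) = +2.57 V, n = 1.
Overall: Cr³⁺(aq) + Li(s) → Cr²⁺(aq) + Li⁺(aq)
Q = [Cr²⁺]·[Li⁺] / ([Cr³⁺]); log Q = 0.708.
E = E° − (0.0592/n) log Q = +2.57 − (0.0592/1)(0.708) = +2.528 V.

+2.528 V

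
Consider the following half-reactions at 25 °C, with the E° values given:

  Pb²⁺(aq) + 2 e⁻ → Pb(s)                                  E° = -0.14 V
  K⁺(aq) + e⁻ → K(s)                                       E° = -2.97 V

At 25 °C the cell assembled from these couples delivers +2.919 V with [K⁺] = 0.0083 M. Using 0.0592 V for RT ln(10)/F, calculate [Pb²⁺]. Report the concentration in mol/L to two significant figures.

Pb²⁺/Pb is the cathode, K⁺/K the anode: E°cell = +2.83 V, n = 2.
Overall reaction: Pb²⁺(aq) + 2 K(s) → Pb(s) + 2 K⁺(aq); Q = [K⁺]^2/[Pb²⁺]^1.
From E = E° − (0.0592/n) log Q: log Q = (E° − E)·n/0.0592 = (+2.83 − (+2.919))·2/0.0592 = -3.0068.
So 1·log[Pb²⁺] = 2·log(0.0083) − log Q = -4.1618 − (-3.0068) = -1.1550; [Pb²⁺] = 10^(-1.1550) ≈ 0.070 M.

0.070 M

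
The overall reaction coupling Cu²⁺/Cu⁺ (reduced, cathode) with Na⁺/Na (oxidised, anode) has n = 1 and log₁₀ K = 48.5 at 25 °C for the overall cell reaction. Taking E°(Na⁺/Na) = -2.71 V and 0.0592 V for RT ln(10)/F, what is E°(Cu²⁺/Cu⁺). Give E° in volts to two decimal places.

E°cell = (0.0592/n)·log K = (0.0592/1)(48.5) = +2.871 V.
Since Cu²⁺/Cu⁺ is the cathode and Na⁺/Na the anode, E°cell = E°(Cu²⁺/Cu⁺) − E°(Na⁺/Na).
So E°(Cu²⁺/Cu⁺) = E°cell + E°(Na⁺/Na) = +2.871 + (-2.71) = +0.16 V.

+0.16 V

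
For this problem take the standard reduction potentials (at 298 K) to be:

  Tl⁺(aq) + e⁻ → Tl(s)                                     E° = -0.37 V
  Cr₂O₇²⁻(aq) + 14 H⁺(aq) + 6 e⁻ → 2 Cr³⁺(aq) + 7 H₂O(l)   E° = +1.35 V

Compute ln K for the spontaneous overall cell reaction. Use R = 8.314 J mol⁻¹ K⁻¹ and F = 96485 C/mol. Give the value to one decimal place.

401.9

Cathode: Cr₂O₇²⁻/Cr³⁺; anode: Tl⁺/Tl. E°cell = (+1.35) − (-0.37) = +1.72 V, with n = 6.
ΔG° = −nFE° = −RT ln K, so ln K = nFE°/(RT) = (6)(96485)(+1.72) / ((8.314)(298)) = 401.896.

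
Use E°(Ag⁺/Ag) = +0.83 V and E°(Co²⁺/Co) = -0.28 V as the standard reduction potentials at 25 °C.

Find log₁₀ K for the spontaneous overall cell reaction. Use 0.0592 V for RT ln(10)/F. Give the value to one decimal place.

Cathode: Ag⁺/Ag; anode: Co²⁺/Co. E°cell = +1.11 V, n = 2.
log K = nE°cell / 0.0592 = (2)(+1.11) / 0.0592 = 37.5.

37.5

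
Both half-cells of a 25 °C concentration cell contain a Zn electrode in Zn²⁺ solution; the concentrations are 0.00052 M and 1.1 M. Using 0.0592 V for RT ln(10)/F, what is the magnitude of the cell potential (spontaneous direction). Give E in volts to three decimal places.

+0.098 V

For a concentration cell E°cell = 0. The 1.1 M side is the cathode (reduction is favoured where [Zn²⁺] is higher).
With n = 2, E = −(0.0592/2) log([Zn²⁺]ₐₙ/[Zn²⁺]꜀ₐₜ) = −(0.0592/2) log(0.00052/1.1) = −(0.0592/2)(-3.325) = +0.098 V.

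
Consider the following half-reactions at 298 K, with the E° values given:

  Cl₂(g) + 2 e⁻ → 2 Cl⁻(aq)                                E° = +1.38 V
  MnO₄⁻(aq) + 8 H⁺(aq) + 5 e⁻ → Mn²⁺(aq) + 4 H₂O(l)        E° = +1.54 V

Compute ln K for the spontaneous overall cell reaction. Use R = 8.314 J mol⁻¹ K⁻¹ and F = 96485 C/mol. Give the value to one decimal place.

62.3

Cathode: MnO₄⁻/Mn²⁺; anode: Cl₂/Cl⁻. E°cell = (+1.54) − (+1.38) = +0.16 V, with n = 10.
ΔG° = −nFE° = −RT ln K, so ln K = nFE°/(RT) = (10)(96485)(+0.16) / ((8.314)(298)) = 62.309.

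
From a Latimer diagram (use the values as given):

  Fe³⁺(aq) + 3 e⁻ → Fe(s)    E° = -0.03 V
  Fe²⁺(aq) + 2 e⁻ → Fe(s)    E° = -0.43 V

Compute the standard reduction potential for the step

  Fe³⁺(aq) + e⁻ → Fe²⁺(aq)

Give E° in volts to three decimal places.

Sequential free energies add, so n₃E°₃ = n₁E°₁ + n₂E°₂.
With n₃ = 3, and the known step contributing 2×(-0.43) V, the unknown satisfies 1·E° = 3×(-0.03) − 2×(-0.43) = +0.770.
E° = +0.770 / 1 = +0.770 V.

+0.770 V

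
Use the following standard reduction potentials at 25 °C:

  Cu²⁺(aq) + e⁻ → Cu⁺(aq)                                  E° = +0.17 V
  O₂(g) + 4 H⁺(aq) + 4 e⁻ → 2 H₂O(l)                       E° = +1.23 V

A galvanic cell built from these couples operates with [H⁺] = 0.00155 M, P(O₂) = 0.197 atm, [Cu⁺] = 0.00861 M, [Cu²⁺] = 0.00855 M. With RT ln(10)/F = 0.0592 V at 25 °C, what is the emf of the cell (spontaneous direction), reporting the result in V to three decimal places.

+0.883 V

O₂/H₂O is the cathode (higher E°), Cu²⁺/Cu⁺ the anode: E°cell = +1.23 − (+0.17) = +1.06 V, n = 4.
Overall: O₂(g) + 4 H⁺(aq) + 4 Cu⁺(aq) → 2 H₂O(l) + 4 Cu²⁺(aq)
Q = [Cu²⁺]^4 / (P(O₂)·[H⁺]^4·[Cu⁺]^4); log Q = 11.932.
E = E° − (0.0592/n) log Q = +1.06 − (0.0592/4)(11.932) = +0.883 V.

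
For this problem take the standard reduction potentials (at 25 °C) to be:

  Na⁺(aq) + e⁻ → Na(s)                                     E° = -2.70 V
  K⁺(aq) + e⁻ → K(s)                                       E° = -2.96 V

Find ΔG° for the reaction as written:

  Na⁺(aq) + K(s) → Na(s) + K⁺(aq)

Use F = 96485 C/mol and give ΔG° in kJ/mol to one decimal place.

-25.1 kJ/mol

As written, Na⁺/Na is reduced (cathode) and K⁺/K is oxidised (anode), so E°cell = (-2.70) − (-2.96) = +0.26 V.
Balancing electrons gives n = 1.
ΔG° = −nFE° = −(1)(96485)(+0.26) = -25,086 J = -25.1 kJ/mol.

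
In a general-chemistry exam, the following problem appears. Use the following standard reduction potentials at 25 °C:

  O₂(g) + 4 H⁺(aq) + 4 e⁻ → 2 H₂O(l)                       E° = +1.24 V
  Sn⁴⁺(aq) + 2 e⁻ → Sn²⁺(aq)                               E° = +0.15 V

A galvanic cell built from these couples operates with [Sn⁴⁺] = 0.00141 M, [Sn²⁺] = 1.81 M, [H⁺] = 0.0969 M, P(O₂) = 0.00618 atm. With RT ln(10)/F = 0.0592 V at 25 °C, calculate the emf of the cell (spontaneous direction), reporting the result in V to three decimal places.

+1.089 V

O₂/H₂O is the cathode (higher E°), Sn⁴⁺/Sn²⁺ the anode: E°cell = +1.24 − (+0.15) = +1.09 V, n = 4.
Overall: O₂(g) + 4 H⁺(aq) + 2 Sn²⁺(aq) → 2 H₂O(l) + 2 Sn⁴⁺(aq)
Q = [Sn⁴⁺]^2 / (P(O₂)·[H⁺]^4·[Sn²⁺]^2); log Q = 0.047.
E = E° − (0.0592/n) log Q = +1.09 − (0.0592/4)(0.047) = +1.089 V.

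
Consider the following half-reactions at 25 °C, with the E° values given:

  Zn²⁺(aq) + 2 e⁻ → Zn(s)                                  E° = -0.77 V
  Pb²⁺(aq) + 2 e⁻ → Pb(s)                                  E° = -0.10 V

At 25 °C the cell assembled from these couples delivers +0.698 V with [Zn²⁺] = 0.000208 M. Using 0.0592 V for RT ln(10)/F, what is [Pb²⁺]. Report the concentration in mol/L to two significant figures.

Pb²⁺/Pb is the cathode, Zn²⁺/Zn the anode: E°cell = +0.67 V, n = 2.
Overall reaction: Pb²⁺(aq) + Zn(s) → Pb(s) + Zn²⁺(aq); Q = [Zn²⁺]^1/[Pb²⁺]^1.
From E = E° − (0.0592/n) log Q: log Q = (E° − E)·n/0.0592 = (+0.67 − (+0.698))·2/0.0592 = -0.9459.
So 1·log[Pb²⁺] = 1·log(0.000208) − log Q = -3.6819 − (-0.9459) = -2.7360; [Pb²⁺] = 10^(-2.7360) ≈ 0.0018 M.

0.0018 M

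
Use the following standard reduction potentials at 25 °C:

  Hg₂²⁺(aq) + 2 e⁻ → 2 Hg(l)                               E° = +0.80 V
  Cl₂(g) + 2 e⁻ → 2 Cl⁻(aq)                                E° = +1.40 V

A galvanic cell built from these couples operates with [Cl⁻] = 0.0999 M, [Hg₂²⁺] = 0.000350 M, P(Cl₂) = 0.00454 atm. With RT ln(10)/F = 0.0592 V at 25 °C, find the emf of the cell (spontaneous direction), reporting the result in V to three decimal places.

Cl₂/Cl⁻ is the cathode (higher E°), Hg₂²⁺/Hg the anode: E°cell = +1.40 − (+0.80) = +0.60 V, n = 2.
Overall: Cl₂(g) + 2 Hg(l) → 2 Cl⁻(aq) + Hg₂²⁺(aq)
Q = [Cl⁻]^2·[Hg₂²⁺] / (P(Cl₂)); log Q = -3.114.
E = E° − (0.0592/n) log Q = +0.60 − (0.0592/2)(-3.114) = +0.692 V.

+0.692 V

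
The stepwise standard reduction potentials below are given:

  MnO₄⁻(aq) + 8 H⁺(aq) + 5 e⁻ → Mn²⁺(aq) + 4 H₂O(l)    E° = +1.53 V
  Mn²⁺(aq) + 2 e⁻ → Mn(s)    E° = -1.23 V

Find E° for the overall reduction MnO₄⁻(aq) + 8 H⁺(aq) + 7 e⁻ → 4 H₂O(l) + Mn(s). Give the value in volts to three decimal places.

+0.741 V

Adding the free-energy changes (−nFE°) of the two steps gives −n₃FE°₃ = −n₁FE°₁ − n₂FE°₂.
E°₃ = (5×+1.53 + 2×-1.23) / 7 = (+5.190) / 7 = +0.741 V.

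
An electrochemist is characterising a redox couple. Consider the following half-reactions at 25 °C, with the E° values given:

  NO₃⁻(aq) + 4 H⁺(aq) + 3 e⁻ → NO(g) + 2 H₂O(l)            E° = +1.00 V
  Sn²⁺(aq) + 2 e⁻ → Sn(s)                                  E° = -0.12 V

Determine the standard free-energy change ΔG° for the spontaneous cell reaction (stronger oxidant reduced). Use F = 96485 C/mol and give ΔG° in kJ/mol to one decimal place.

-648.4 kJ/mol

NO₃⁻/NO (E° = +1.00 V) is the cathode; Sn²⁺/Sn (E° = -0.12 V) is the anode, so E°cell = +1.12 V.
Balancing electrons gives n = 6 (lcm of 3 and 2).
ΔG° = −nFE° = −(6)(96485)(+1.12) = -648,379 J = -648.4 kJ/mol.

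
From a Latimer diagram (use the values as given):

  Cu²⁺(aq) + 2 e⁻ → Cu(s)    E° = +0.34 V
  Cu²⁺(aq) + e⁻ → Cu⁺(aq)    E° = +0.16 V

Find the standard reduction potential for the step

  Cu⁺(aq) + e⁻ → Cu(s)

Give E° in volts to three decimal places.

Sequential free energies add, so n₃E°₃ = n₁E°₁ + n₂E°₂.
With n₃ = 2, and the known step contributing 1×(+0.16) V, the unknown satisfies 1·E° = 2×(+0.34) − 1×(+0.16) = +0.520.
E° = +0.520 / 1 = +0.520 V.

+0.520 V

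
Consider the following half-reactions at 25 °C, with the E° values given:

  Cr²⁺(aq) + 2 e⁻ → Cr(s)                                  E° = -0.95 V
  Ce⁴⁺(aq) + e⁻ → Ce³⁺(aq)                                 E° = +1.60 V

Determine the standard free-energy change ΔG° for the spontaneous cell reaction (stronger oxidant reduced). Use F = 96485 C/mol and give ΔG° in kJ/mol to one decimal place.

-492.1 kJ/mol

Ce⁴⁺/Ce³⁺ (E° = +1.60 V) is the cathode; Cr²⁺/Cr (E° = -0.95 V) is the anode, so E°cell = +2.55 V.
Balancing electrons gives n = 2 (lcm of 1 and 2).
ΔG° = −nFE° = −(2)(96485)(+2.55) = -492,073 J = -492.1 kJ/mol.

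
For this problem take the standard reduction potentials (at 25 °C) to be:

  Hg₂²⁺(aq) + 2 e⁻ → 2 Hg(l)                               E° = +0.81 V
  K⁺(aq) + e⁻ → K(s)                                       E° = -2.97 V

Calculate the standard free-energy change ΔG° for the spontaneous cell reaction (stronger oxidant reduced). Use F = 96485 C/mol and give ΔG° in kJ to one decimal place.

Hg₂²⁺/Hg (E° = +0.81 V) is the cathode; K⁺/K (E° = -2.97 V) is the anode, so E°cell = +3.78 V.
Balancing electrons gives n = 2 (lcm of 2 and 1).
ΔG° = −nFE° = −(2)(96485)(+3.78) = -729,427 J = -729.4 kJ.

-729.4 kJ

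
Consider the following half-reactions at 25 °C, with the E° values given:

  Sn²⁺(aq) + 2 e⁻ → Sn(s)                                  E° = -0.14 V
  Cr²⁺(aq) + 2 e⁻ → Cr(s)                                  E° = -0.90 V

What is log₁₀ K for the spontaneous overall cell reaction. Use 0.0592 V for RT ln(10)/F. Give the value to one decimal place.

25.7

Cathode: Sn²⁺/Sn; anode: Cr²⁺/Cr. E°cell = +0.76 V, n = 2.
log K = nE°cell / 0.0592 = (2)(+0.76) / 0.0592 = 25.7.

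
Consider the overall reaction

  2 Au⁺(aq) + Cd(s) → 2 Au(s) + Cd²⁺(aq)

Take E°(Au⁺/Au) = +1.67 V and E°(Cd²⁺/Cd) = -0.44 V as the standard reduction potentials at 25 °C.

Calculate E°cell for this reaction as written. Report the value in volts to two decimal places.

+2.11 V

The Au⁺/Au couple has the higher reduction potential, so it is the cathode; Cd²⁺/Cd is oxidised at the anode.
E°cell = E°(cathode) − E°(anode) = (+1.67) − (-0.44) = +2.11 V.
Since E°cell > 0, the reaction is spontaneous under standard conditions.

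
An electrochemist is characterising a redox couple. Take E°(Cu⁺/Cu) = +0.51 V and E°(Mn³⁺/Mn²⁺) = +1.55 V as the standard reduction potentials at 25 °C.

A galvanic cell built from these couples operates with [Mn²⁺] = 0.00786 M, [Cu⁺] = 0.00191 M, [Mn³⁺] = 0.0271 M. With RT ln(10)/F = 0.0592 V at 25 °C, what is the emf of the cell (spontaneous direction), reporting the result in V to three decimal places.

+1.233 V

Mn³⁺/Mn²⁺ is the cathode (higher E°), Cu⁺/Cu the anode: E°cell = +1.55 − (+0.51) = +1.04 V, n = 1.
Overall: Mn³⁺(aq) + Cu(s) → Mn²⁺(aq) + Cu⁺(aq)
Q = [Mn²⁺]·[Cu⁺] / ([Mn³⁺]); log Q = -3.257.
E = E° − (0.0592/n) log Q = +1.04 − (0.0592/1)(-3.257) = +1.233 V.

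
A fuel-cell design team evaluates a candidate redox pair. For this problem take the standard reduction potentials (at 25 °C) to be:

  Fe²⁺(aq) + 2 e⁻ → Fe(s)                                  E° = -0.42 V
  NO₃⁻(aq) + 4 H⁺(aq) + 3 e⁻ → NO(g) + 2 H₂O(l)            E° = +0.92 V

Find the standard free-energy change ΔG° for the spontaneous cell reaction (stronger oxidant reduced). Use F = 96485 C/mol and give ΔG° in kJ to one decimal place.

-775.7 kJ

NO₃⁻/NO (E° = +0.92 V) is the cathode; Fe²⁺/Fe (E° = -0.42 V) is the anode, so E°cell = +1.34 V.
Balancing electrons gives n = 6 (lcm of 3 and 2).
ΔG° = −nFE° = −(6)(96485)(+1.34) = -775,739 J = -775.7 kJ.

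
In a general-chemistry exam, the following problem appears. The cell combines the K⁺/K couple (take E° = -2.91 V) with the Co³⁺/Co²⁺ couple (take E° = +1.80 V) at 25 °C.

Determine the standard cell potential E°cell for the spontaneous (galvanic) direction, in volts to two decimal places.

The Co³⁺/Co²⁺ couple has the higher reduction potential, so it is the cathode; K⁺/K is oxidised at the anode.
E°cell = E°(cathode) − E°(anode) = (+1.80) − (-2.91) = +4.71 V.
Since E°cell > 0, the reaction is spontaneous under standard conditions.

+4.71 V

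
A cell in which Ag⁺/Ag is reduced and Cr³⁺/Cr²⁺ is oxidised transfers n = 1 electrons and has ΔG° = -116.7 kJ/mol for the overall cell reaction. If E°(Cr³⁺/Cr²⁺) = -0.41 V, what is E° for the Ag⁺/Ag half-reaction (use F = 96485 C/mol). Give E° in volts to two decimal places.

+0.80 V

E°cell = −ΔG°/(nF) = −(-116.7×10³)/((1)(96485)) = +1.210 V.
Since Ag⁺/Ag is the cathode and Cr³⁺/Cr²⁺ the anode, E°cell = E°(Ag⁺/Ag) − E°(Cr³⁺/Cr²⁺).
So E°(Ag⁺/Ag) = E°cell + E°(Cr³⁺/Cr²⁺) = +1.210 + (-0.41) = +0.80 V.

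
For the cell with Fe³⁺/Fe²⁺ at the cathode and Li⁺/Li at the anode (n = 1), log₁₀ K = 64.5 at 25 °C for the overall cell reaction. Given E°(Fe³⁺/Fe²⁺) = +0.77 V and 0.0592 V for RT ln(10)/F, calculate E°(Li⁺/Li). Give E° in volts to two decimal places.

-3.05 V

E°cell = (0.0592/n)·log K = (0.0592/1)(64.5) = +3.818 V.
Since Fe³⁺/Fe²⁺ is the cathode and Li⁺/Li the anode, E°cell = E°(Fe³⁺/Fe²⁺) − E°(Li⁺/Li).
So E°(Li⁺/Li) = E°(Fe³⁺/Fe²⁺) − E°cell = (+0.77) − (+3.818) = -3.05 V.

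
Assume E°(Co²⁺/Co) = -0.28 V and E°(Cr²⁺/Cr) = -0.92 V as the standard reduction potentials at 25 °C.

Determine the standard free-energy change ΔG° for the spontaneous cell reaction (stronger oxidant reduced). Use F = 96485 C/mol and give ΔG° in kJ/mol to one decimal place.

Co²⁺/Co (E° = -0.28 V) is the cathode; Cr²⁺/Cr (E° = -0.92 V) is the anode, so E°cell = +0.64 V.
Balancing electrons gives n = 2 (lcm of 2 and 2).
ΔG° = −nFE° = −(2)(96485)(+0.64) = -123,501 J = -123.5 kJ/mol.

-123.5 kJ/mol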